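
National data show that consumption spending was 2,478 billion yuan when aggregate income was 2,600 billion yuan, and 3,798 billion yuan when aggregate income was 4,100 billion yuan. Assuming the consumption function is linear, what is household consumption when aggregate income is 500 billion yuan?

MPC = (3798 − 2478)/(4100 − 2600) = 1320/1500 = 0.88
a = 2478 − 0.88(2600) = 2478 − 2288 = 190
C = 190 + 0.88(500) = 190 + 440 = 630

C = 630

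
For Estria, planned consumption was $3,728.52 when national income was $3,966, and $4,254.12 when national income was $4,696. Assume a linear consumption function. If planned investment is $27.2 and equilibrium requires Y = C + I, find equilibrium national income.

Y = 3215

MPC = (4254.12 − 3728.52)/(4696 − 3966) = 525.6/730 = 0.72
a = 3728.52 − 0.72(3966) = 873
Equilibrium: Y = 873 + 0.72Y + 27.2
0.28Y = 900.2, so Y = 900.2/0.28 = 3215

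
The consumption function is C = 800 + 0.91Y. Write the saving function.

S = -800 + 0.09Y

S = Y − C = Y − (800 + 0.91Y) = -800 + (1 − 0.91)Y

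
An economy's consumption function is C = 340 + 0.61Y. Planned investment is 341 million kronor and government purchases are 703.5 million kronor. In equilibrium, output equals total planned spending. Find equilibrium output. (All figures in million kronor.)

Y = C + I + G = 340 + 0.61Y + 341 + 703.5
Y − 0.61Y = 1384.5
0.39Y = 1384.5, so Y = 1384.5/0.39 = 3550

Y = 3550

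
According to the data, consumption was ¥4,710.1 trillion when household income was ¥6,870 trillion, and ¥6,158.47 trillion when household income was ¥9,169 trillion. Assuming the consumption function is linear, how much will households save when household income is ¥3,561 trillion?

S = 935.57

MPC = (6158.47 − 4710.1)/(9169 − 6870) = 1448.37/2299 = 0.63
a = 4710.1 − 0.63(6870) = 4710.1 − 4328.1 = 382
C = 382 + 0.63(3561) = 2625.43
S = 3561 − 2625.43 = 935.57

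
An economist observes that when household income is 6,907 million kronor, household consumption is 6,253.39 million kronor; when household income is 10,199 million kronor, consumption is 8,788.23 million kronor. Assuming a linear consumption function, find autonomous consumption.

a = 935

MPC = ΔC/ΔY = (8788.23 − 6253.39)/(10199 − 6907) = 2534.84/3292 = 0.77
a = C − MPC·Y = 6253.39 − 0.77(6907) = 6253.39 − 5318.39 = 935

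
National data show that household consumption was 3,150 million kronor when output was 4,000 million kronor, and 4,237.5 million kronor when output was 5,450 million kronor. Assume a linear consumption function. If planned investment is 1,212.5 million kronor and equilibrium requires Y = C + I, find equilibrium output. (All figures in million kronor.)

MPC = (4237.5 − 3150)/(5450 − 4000) = 1087.5/1450 = 0.75
a = 3150 − 0.75(4000) = 150
Equilibrium: Y = 150 + 0.75Y + 1212.5
0.25Y = 1362.5, so Y = 1362.5/0.25 = 5450

Y = 5450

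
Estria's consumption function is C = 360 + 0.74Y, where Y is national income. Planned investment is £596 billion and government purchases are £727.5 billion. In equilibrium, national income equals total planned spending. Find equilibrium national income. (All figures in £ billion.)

Y = C + I + G = 360 + 0.74Y + 596 + 727.5
Y − 0.74Y = 1683.5
0.26Y = 1683.5, so Y = 1683.5/0.26 = 6475

Y = 6475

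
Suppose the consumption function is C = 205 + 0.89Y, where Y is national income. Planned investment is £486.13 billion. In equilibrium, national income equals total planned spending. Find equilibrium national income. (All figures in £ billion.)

Y = 6283

Y = C + I = 205 + 0.89Y + 486.13
Y − 0.89Y = 691.13
0.11Y = 691.13, so Y = 691.13/0.11 = 6283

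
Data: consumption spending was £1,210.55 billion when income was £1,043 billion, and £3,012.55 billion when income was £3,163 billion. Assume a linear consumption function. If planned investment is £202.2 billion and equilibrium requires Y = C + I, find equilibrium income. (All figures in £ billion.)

Y = 3508

MPC = (3012.55 − 1210.55)/(3163 − 1043) = 1802/2120 = 0.85
a = 1210.55 − 0.85(1043) = 324
Equilibrium: Y = 324 + 0.85Y + 202.2
0.15Y = 526.2, so Y = 526.2/0.15 = 3508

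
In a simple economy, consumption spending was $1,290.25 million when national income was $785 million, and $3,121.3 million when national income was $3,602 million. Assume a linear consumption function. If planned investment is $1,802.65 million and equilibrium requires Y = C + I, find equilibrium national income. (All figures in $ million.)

Y = 7379

MPC = (3121.3 − 1290.25)/(3602 − 785) = 1831.05/2817 = 0.65
a = 1290.25 − 0.65(785) = 780
Equilibrium: Y = 780 + 0.65Y + 1802.65
0.35Y = 2582.65, so Y = 2582.65/0.35 = 7379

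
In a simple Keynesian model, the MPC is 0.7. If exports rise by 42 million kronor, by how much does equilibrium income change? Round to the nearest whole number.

The multiplier is 1/(1 − MPC) = 1/0.3.
ΔY = 42/0.3 = 140.00 ≈ 140

ΔY ≈ 140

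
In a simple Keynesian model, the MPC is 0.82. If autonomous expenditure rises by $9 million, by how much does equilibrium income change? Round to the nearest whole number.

ΔY ≈ 50

The multiplier is 1/(1 − MPC) = 1/0.18.
ΔY = 9/0.18 = 50.00 ≈ 50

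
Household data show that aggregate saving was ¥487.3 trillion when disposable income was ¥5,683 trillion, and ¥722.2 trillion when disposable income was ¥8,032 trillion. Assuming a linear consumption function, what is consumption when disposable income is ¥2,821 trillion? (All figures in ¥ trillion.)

MPS = ΔS/ΔY = (722.2 − 487.3)/(8032 − 5683) = 234.9/2349 = 0.1
MPC = 1 − MPS = 0.9
Autonomous saving = 487.3 − 0.1(5683) = -81, so a = 81
C = 81 + 0.9(2821) = 81 + 2538.9 = 2619.9

C = 2619.9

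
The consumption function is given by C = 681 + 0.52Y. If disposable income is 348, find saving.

C = 681 + 0.52(348) = 681 + 180.96 = 861.96
S = Y − C = 348 − 861.96 = -513.96

S = -513.96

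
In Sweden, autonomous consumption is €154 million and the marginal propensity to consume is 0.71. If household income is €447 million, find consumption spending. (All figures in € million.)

C = 154 + 0.71(447) = 154 + 317.37 = 471.37

C = 471.37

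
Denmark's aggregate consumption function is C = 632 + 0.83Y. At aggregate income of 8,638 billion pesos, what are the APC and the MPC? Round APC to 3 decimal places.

APC = 0.903; MPC = 0.83

MPC = 0.83 (the slope of the consumption function)
C = 632 + 0.83(8638) = 7801.54, so APC = 7801.54/8638 = 0.903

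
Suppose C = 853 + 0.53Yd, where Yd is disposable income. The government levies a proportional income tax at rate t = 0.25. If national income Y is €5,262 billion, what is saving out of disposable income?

Yd = (1 − 0.25)(5262) = 0.75(5262) = 3946.5
C = 853 + 0.53(3946.5) = 853 + 2091.645 = 2944.645
S = Yd − C = 3946.5 − 2944.645 = 1001.855

S = 1001.855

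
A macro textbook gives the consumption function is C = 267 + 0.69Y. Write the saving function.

S = -267 + 0.31Y

S = Y − C = Y − (267 + 0.69Y) = -267 + (1 − 0.69)Y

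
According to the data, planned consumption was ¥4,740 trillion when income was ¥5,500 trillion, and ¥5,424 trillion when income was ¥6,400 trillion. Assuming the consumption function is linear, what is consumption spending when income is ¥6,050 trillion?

C = 5158

MPC = (5424 − 4740)/(6400 − 5500) = 684/900 = 0.76
a = 4740 − 0.76(5500) = 4740 − 4180 = 560
C = 560 + 0.76(6050) = 560 + 4598 = 5158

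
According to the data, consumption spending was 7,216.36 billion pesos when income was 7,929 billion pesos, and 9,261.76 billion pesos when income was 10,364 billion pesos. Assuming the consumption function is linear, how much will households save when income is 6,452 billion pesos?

S = 476.32

MPC = (9261.76 − 7216.36)/(10364 − 7929) = 2045.4/2435 = 0.84
a = 7216.36 − 0.84(7929) = 7216.36 − 6660.36 = 556
C = 556 + 0.84(6452) = 5975.68
S = 6452 − 5975.68 = 476.32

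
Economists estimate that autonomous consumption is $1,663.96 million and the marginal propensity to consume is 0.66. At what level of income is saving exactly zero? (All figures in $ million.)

At break-even, C = Y: 1663.96 + 0.66Y = Y
0.34Y = 1663.96, so Y = 1663.96/0.34 = 4894

Y = 4894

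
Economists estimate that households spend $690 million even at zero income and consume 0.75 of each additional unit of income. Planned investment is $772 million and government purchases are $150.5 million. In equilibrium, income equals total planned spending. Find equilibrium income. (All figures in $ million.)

Y = C + I + G = 690 + 0.75Y + 772 + 150.5
Y − 0.75Y = 1612.5
0.25Y = 1612.5, so Y = 1612.5/0.25 = 6450

Y = 6450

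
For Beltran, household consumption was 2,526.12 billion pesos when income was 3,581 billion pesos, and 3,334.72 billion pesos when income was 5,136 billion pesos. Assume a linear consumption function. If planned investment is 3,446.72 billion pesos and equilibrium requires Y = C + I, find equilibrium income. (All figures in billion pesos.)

Y = 8564

MPC = (3334.72 − 2526.12)/(5136 − 3581) = 808.6/1555 = 0.52
a = 2526.12 − 0.52(3581) = 664
Equilibrium: Y = 664 + 0.52Y + 3446.72
0.48Y = 4110.72, so Y = 4110.72/0.48 = 8564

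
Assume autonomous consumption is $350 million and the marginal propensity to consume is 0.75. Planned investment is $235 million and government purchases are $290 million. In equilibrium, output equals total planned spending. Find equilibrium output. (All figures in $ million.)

Y = C + I + G = 350 + 0.75Y + 235 + 290
Y − 0.75Y = 875
0.25Y = 875, so Y = 875/0.25 = 3500

Y = 3500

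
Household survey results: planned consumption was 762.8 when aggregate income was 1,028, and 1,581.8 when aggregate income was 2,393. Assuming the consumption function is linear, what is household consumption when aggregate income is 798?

C = 624.8

MPC = (1581.8 − 762.8)/(2393 − 1028) = 819/1365 = 0.6
a = 762.8 − 0.6(1028) = 762.8 − 616.8 = 146
C = 146 + 0.6(798) = 146 + 478.8 = 624.8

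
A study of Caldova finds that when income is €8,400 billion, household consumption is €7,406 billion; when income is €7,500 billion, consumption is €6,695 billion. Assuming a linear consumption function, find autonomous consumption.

MPC = ΔC/ΔY = (7406 − 6695)/(8400 − 7500) = 711/900 = 0.79
a = C − MPC·Y = 6695 − 0.79(7500) = 6695 − 5925 = 770

a = 770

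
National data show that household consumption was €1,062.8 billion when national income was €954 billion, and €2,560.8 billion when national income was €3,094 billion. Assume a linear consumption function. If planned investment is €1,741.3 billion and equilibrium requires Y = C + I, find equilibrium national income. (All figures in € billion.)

Y = 7121

MPC = (2560.8 − 1062.8)/(3094 − 954) = 1498/2140 = 0.7
a = 1062.8 − 0.7(954) = 395
Equilibrium: Y = 395 + 0.7Y + 1741.3
0.3Y = 2136.3, so Y = 2136.3/0.3 = 7121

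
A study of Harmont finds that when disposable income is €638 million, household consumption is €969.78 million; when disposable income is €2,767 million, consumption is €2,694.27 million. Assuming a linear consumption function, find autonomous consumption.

MPC = ΔC/ΔY = (2694.27 − 969.78)/(2767 − 638) = 1724.49/2129 = 0.81
a = C − MPC·Y = 969.78 − 0.81(638) = 969.78 − 516.78 = 453

a = 453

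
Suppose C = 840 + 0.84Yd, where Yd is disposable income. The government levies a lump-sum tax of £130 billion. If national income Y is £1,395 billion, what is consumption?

Yd = Y − T = 1395 − 130 = 1265
C = 840 + 0.84(1265) = 840 + 1062.6 = 1902.6

C = 1902.6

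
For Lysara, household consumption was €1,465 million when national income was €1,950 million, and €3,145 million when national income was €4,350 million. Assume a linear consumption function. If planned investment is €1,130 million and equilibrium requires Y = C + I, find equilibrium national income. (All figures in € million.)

Y = 4100

MPC = (3145 − 1465)/(4350 − 1950) = 1680/2400 = 0.7
a = 1465 − 0.7(1950) = 100
Equilibrium: Y = 100 + 0.7Y + 1130
0.3Y = 1230, so Y = 1230/0.3 = 4100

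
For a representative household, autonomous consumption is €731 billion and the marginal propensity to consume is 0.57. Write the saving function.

S = Y − C = Y − (731 + 0.57Y) = -731 + (1 − 0.57)Y

S = -731 + 0.43Y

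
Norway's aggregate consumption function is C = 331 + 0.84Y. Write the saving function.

S = Y − C = Y − (331 + 0.84Y) = -331 + (1 − 0.84)Y

S = -331 + 0.16Y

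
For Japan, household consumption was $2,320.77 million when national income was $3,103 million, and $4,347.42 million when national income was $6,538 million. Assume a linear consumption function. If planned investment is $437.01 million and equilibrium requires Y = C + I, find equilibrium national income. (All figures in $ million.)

Y = 2261

MPC = (4347.42 − 2320.77)/(6538 − 3103) = 2026.65/3435 = 0.59
a = 2320.77 − 0.59(3103) = 490
Equilibrium: Y = 490 + 0.59Y + 437.01
0.41Y = 927.01, so Y = 927.01/0.41 = 2261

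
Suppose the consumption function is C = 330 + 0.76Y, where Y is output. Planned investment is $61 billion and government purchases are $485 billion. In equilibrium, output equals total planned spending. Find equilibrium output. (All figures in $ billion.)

Y = C + I + G = 330 + 0.76Y + 61 + 485
Y − 0.76Y = 876
0.24Y = 876, so Y = 876/0.24 = 3650

Y = 3650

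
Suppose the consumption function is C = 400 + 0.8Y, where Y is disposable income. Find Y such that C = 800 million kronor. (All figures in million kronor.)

Y = 500

400 + 0.8Y = 800
0.8Y = 400, so Y = 400/0.8 = 500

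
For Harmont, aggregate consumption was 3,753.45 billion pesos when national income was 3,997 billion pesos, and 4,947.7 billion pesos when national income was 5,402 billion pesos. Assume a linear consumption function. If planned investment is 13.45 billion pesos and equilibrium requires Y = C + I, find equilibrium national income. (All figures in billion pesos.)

Y = 2463

MPC = (4947.7 − 3753.45)/(5402 − 3997) = 1194.25/1405 = 0.85
a = 3753.45 − 0.85(3997) = 356
Equilibrium: Y = 356 + 0.85Y + 13.45
0.15Y = 369.45, so Y = 369.45/0.15 = 2463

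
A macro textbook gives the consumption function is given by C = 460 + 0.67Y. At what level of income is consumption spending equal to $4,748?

Y = 6400

460 + 0.67Y = 4748
0.67Y = 4288, so Y = 4288/0.67 = 6400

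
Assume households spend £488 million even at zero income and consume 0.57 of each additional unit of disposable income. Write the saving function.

S = -488 + 0.43Y

S = Y − C = Y − (488 + 0.57Y) = -488 + (1 − 0.57)Y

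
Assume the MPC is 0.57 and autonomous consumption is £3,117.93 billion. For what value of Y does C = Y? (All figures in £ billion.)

At break-even, C = Y: 3117.93 + 0.57Y = Y
0.43Y = 3117.93, so Y = 3117.93/0.43 = 7251

Y = 7251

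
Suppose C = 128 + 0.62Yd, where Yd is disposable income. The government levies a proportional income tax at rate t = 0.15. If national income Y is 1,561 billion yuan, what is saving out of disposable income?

Yd = (1 − 0.15)(1561) = 0.85(1561) = 1326.85
C = 128 + 0.62(1326.85) = 128 + 822.647 = 950.647
S = Yd − C = 1326.85 − 950.647 = 376.203

S = 376.203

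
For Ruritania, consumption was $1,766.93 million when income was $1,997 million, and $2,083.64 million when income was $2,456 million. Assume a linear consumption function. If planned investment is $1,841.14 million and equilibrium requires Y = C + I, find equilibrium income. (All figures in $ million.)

Y = 7194

MPC = (2083.64 − 1766.93)/(2456 − 1997) = 316.71/459 = 0.69
a = 1766.93 − 0.69(1997) = 389
Equilibrium: Y = 389 + 0.69Y + 1841.14
0.31Y = 2230.14, so Y = 2230.14/0.31 = 7194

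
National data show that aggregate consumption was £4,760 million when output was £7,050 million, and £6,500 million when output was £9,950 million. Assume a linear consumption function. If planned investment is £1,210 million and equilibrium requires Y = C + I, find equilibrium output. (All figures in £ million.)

Y = 4350

MPC = (6500 − 4760)/(9950 − 7050) = 1740/2900 = 0.6
a = 4760 − 0.6(7050) = 530
Equilibrium: Y = 530 + 0.6Y + 1210
0.4Y = 1740, so Y = 1740/0.4 = 4350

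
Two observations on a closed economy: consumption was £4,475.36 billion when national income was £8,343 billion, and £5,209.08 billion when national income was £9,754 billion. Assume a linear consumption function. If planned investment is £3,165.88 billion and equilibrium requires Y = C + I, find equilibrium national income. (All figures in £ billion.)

Y = 6881

MPC = (5209.08 − 4475.36)/(9754 − 8343) = 733.72/1411 = 0.52
a = 4475.36 − 0.52(8343) = 137
Equilibrium: Y = 137 + 0.52Y + 3165.88
0.48Y = 3302.88, so Y = 3302.88/0.48 = 6881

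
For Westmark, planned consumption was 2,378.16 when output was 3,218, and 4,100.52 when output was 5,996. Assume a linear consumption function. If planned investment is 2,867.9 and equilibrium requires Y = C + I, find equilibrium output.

Y = 8555

MPC = (4100.52 − 2378.16)/(5996 − 3218) = 1722.36/2778 = 0.62
a = 2378.16 − 0.62(3218) = 383
Equilibrium: Y = 383 + 0.62Y + 2867.9
0.38Y = 3250.9, so Y = 3250.9/0.38 = 8555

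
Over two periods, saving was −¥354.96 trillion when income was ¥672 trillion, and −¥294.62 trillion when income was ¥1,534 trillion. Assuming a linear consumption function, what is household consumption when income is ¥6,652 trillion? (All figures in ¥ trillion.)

C = 6588.36

MPS = ΔS/ΔY = (-294.62 − (-354.96))/(1534 − 672) = 60.34/862 = 0.07
MPC = 1 − MPS = 0.93
Autonomous saving = -354.96 − 0.07(672) = -402, so a = 402
C = 402 + 0.93(6652) = 402 + 6186.36 = 6588.36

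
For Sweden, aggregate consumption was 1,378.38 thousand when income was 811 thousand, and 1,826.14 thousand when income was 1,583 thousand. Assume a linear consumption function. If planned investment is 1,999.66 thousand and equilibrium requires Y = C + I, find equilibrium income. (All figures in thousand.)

Y = 6923

MPC = (1826.14 − 1378.38)/(1583 − 811) = 447.76/772 = 0.58
a = 1378.38 − 0.58(811) = 908
Equilibrium: Y = 908 + 0.58Y + 1999.66
0.42Y = 2907.66, so Y = 2907.66/0.42 = 6923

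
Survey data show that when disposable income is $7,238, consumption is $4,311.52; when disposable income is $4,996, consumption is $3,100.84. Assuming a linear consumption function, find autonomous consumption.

MPC = ΔC/ΔY = (4311.52 − 3100.84)/(7238 − 4996) = 1210.68/2242 = 0.54
a = C − MPC·Y = 3100.84 − 0.54(4996) = 3100.84 − 2697.84 = 403

a = 403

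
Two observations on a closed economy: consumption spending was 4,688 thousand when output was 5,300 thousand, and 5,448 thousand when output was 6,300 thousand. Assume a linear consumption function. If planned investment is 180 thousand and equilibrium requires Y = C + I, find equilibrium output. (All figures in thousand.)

Y = 3500

MPC = (5448 − 4688)/(6300 − 5300) = 760/1000 = 0.76
a = 4688 − 0.76(5300) = 660
Equilibrium: Y = 660 + 0.76Y + 180
0.24Y = 840, so Y = 840/0.24 = 3500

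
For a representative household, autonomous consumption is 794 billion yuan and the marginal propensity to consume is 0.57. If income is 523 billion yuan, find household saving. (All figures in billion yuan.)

C = 794 + 0.57(523) = 794 + 298.11 = 1092.11
S = Y − C = 523 − 1092.11 = -569.11

S = -569.11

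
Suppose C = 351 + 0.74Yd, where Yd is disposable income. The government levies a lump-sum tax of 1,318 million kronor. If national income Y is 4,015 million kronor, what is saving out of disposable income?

S = 350.22

Yd = Y − T = 4015 − 1318 = 2697
C = 351 + 0.74(2697) = 351 + 1995.78 = 2346.78
S = Yd − C = 2697 − 2346.78 = 350.22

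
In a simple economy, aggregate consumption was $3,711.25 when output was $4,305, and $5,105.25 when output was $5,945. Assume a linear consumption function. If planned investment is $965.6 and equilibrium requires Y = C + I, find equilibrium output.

MPC = (5105.25 − 3711.25)/(5945 − 4305) = 1394/1640 = 0.85
a = 3711.25 − 0.85(4305) = 52
Equilibrium: Y = 52 + 0.85Y + 965.6
0.15Y = 1017.6, so Y = 1017.6/0.15 = 6784

Y = 6784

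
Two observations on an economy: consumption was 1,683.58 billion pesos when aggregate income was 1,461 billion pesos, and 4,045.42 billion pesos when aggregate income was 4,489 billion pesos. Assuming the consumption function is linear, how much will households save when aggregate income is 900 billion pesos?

S = -346

MPC = (4045.42 − 1683.58)/(4489 − 1461) = 2361.84/3028 = 0.78
a = 1683.58 − 0.78(1461) = 1683.58 − 1139.58 = 544
C = 544 + 0.78(900) = 1246
S = 900 − 1246 = -346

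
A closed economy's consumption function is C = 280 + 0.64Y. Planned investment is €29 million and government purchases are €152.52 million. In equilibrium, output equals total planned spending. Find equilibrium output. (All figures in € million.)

Y = C + I + G = 280 + 0.64Y + 29 + 152.52
Y − 0.64Y = 461.52
0.36Y = 461.52, so Y = 461.52/0.36 = 1282

Y = 1282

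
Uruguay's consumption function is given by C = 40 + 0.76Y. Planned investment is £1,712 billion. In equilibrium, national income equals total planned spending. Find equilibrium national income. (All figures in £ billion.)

Y = C + I = 40 + 0.76Y + 1712
Y − 0.76Y = 1752
0.24Y = 1752, so Y = 1752/0.24 = 7300

Y = 7300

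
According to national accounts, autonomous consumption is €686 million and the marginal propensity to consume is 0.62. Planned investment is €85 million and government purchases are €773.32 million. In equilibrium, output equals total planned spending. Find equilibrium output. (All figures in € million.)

Y = 4064

Y = C + I + G = 686 + 0.62Y + 85 + 773.32
Y − 0.62Y = 1544.32
0.38Y = 1544.32, so Y = 1544.32/0.38 = 4064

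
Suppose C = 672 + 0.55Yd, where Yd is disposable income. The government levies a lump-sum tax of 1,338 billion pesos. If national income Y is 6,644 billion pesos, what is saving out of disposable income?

S = 1715.7

Yd = Y − T = 6644 − 1338 = 5306
C = 672 + 0.55(5306) = 672 + 2918.3 = 3590.3
S = Yd − C = 5306 − 3590.3 = 1715.7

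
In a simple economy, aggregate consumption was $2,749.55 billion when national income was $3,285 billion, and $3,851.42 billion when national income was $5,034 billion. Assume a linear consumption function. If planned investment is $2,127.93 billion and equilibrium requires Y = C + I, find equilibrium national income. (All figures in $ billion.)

MPC = (3851.42 − 2749.55)/(5034 − 3285) = 1101.87/1749 = 0.63
a = 2749.55 − 0.63(3285) = 680
Equilibrium: Y = 680 + 0.63Y + 2127.93
0.37Y = 2807.93, so Y = 2807.93/0.37 = 7589

Y = 7589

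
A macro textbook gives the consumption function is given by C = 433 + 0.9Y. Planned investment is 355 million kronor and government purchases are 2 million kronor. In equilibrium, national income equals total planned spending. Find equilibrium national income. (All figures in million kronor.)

Y = 7900

Y = C + I + G = 433 + 0.9Y + 355 + 2
Y − 0.9Y = 790
0.1Y = 790, so Y = 790/0.1 = 7900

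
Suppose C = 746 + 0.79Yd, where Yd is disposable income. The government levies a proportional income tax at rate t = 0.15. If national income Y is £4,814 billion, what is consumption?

Yd = (1 − 0.15)(4814) = 0.85(4814) = 4091.9
C = 746 + 0.79(4091.9) = 746 + 3232.601 = 3978.601

C = 3978.601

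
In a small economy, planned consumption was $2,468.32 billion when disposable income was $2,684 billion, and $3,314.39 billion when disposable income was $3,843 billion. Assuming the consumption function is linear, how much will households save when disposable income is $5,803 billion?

S = 1057.81

MPC = (3314.39 − 2468.32)/(3843 − 2684) = 846.07/1159 = 0.73
a = 2468.32 − 0.73(2684) = 2468.32 − 1959.32 = 509
C = 509 + 0.73(5803) = 4745.19
S = 5803 − 4745.19 = 1057.81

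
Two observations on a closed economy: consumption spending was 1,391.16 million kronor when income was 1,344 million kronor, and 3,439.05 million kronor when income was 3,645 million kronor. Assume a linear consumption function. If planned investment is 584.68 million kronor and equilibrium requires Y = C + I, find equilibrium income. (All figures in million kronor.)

Y = 7088

MPC = (3439.05 − 1391.16)/(3645 − 1344) = 2047.89/2301 = 0.89
a = 1391.16 − 0.89(1344) = 195
Equilibrium: Y = 195 + 0.89Y + 584.68
0.11Y = 779.68, so Y = 779.68/0.11 = 7088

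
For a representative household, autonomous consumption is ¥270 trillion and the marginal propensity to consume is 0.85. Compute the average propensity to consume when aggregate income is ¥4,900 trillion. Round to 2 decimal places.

APC = 0.91

C = 270 + 0.85(4900) = 4435
APC = C/Y = 4435/4900 = 0.91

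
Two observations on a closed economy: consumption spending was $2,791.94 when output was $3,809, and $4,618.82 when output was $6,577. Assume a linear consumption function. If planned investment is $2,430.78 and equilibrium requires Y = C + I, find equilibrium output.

MPC = (4618.82 − 2791.94)/(6577 − 3809) = 1826.88/2768 = 0.66
a = 2791.94 − 0.66(3809) = 278
Equilibrium: Y = 278 + 0.66Y + 2430.78
0.34Y = 2708.78, so Y = 2708.78/0.34 = 7967

Y = 7967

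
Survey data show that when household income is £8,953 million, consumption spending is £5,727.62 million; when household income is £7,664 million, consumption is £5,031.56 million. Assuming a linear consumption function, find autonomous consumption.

a = 893

MPC = ΔC/ΔY = (5727.62 − 5031.56)/(8953 − 7664) = 696.06/1289 = 0.54
a = C − MPC·Y = 5031.56 − 0.54(7664) = 5031.56 − 4138.56 = 893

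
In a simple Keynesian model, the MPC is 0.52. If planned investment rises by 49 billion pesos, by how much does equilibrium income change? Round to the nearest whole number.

The multiplier is 1/(1 − MPC) = 1/0.48.
ΔY = 49/0.48 = 102.08 ≈ 102

ΔY ≈ 102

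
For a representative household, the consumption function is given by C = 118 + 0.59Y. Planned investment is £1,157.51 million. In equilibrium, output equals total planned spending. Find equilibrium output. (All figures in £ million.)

Y = 3111

Y = C + I = 118 + 0.59Y + 1157.51
Y − 0.59Y = 1275.51
0.41Y = 1275.51, so Y = 1275.51/0.41 = 3111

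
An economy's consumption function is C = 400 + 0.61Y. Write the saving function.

S = Y − C = Y − (400 + 0.61Y) = -400 + (1 − 0.61)Y

S = -400 + 0.39Y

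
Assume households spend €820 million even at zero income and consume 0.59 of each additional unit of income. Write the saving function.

S = -820 + 0.41Y

S = Y − C = Y − (820 + 0.59Y) = -820 + (1 − 0.59)Y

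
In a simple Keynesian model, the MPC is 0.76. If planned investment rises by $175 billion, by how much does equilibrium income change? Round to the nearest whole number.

The multiplier is 1/(1 − MPC) = 1/0.24.
ΔY = 175/0.24 = 729.17 ≈ 729

ΔY ≈ 729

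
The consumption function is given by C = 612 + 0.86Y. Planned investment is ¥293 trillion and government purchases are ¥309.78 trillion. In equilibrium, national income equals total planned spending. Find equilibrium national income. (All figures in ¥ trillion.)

Y = C + I + G = 612 + 0.86Y + 293 + 309.78
Y − 0.86Y = 1214.78
0.14Y = 1214.78, so Y = 1214.78/0.14 = 8677

Y = 8677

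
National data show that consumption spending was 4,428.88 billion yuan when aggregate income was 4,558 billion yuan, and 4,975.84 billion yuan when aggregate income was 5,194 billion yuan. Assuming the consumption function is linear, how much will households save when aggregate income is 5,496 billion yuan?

S = 260.44

MPC = (4975.84 − 4428.88)/(5194 − 4558) = 546.96/636 = 0.86
a = 4428.88 − 0.86(4558) = 4428.88 − 3919.88 = 509
C = 509 + 0.86(5496) = 5235.56
S = 5496 − 5235.56 = 260.44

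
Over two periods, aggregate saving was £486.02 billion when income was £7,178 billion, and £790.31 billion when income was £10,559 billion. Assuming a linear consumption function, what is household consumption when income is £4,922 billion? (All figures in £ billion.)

C = 4639.02

MPS = ΔS/ΔY = (790.31 − 486.02)/(10559 − 7178) = 304.29/3381 = 0.09
MPC = 1 − MPS = 0.91
Autonomous saving = 486.02 − 0.09(7178) = -160, so a = 160
C = 160 + 0.91(4922) = 160 + 4479.02 = 4639.02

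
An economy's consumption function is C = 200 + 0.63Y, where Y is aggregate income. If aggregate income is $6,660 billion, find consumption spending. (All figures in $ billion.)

C = 200 + 0.63(6660) = 200 + 4195.8 = 4395.8

C = 4395.8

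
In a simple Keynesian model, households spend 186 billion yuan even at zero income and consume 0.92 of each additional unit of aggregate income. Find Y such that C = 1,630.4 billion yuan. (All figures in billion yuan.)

Y = 1570

186 + 0.92Y = 1630.4
0.92Y = 1444.4, so Y = 1444.4/0.92 = 1570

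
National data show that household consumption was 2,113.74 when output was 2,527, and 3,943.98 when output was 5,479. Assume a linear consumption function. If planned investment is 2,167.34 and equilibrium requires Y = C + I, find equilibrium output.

MPC = (3943.98 − 2113.74)/(5479 − 2527) = 1830.24/2952 = 0.62
a = 2113.74 − 0.62(2527) = 547
Equilibrium: Y = 547 + 0.62Y + 2167.34
0.38Y = 2714.34, so Y = 2714.34/0.38 = 7143

Y = 7143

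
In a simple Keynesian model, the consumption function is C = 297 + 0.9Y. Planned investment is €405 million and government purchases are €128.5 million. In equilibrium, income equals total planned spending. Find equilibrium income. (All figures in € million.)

Y = C + I + G = 297 + 0.9Y + 405 + 128.5
Y − 0.9Y = 830.5
0.1Y = 830.5, so Y = 830.5/0.1 = 8305

Y = 8305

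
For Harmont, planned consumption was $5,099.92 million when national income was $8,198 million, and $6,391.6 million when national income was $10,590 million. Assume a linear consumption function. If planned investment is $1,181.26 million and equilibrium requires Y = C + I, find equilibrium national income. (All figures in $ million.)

Y = 4031

MPC = (6391.6 − 5099.92)/(10590 − 8198) = 1291.68/2392 = 0.54
a = 5099.92 − 0.54(8198) = 673
Equilibrium: Y = 673 + 0.54Y + 1181.26
0.46Y = 1854.26, so Y = 1854.26/0.46 = 4031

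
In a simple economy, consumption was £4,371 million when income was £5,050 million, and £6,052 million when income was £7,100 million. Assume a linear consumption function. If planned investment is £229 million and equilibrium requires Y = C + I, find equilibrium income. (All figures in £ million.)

MPC = (6052 − 4371)/(7100 − 5050) = 1681/2050 = 0.82
a = 4371 − 0.82(5050) = 230
Equilibrium: Y = 230 + 0.82Y + 229
0.18Y = 459, so Y = 459/0.18 = 2550

Y = 2550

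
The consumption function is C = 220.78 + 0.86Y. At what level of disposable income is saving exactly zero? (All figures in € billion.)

Y = 1577

At break-even, C = Y: 220.78 + 0.86Y = Y
0.14Y = 220.78, so Y = 220.78/0.14 = 1577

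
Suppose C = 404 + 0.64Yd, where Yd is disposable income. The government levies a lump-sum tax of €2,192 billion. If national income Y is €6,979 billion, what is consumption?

Yd = Y − T = 6979 − 2192 = 4787
C = 404 + 0.64(4787) = 404 + 3063.68 = 3467.68

C = 3467.68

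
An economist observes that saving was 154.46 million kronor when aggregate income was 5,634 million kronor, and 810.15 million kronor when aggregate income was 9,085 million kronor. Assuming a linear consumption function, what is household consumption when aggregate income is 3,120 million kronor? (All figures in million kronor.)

C = 3443.2

MPS = ΔS/ΔY = (810.15 − 154.46)/(9085 − 5634) = 655.69/3451 = 0.19
MPC = 1 − MPS = 0.81
Autonomous saving = 154.46 − 0.19(5634) = -916, so a = 916
C = 916 + 0.81(3120) = 916 + 2527.2 = 3443.2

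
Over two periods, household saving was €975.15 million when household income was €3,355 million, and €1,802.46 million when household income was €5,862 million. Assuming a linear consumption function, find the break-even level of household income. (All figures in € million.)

Y = 400

MPS = ΔS/ΔY = (1802.46 − 975.15)/(5862 − 3355) = 827.31/2507 = 0.33
MPC = 1 − MPS = 0.67
From S(3355) = 975.15: −a + 0.33(3355) = 975.15, so a = 1107.15 − 975.15 = 132
Break-even (S = 0): Y = a/MPS = 132/0.33 = 400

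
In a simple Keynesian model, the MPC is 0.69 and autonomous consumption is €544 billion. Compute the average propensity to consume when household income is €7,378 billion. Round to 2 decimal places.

APC = 0.76

C = 544 + 0.69(7378) = 5634.82
APC = C/Y = 5634.82/7378 = 0.76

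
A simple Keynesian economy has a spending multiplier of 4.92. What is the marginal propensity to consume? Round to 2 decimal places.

MPC = 0.80

k = 1/(1 − MPC), so 1 − MPC = 1/k = 1/4.92 = 0.2033
MPC = 1 − 0.2033 = 0.80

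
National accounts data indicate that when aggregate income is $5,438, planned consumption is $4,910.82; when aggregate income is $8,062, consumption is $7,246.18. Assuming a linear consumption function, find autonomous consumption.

MPC = ΔC/ΔY = (7246.18 − 4910.82)/(8062 − 5438) = 2335.36/2624 = 0.89
a = C − MPC·Y = 4910.82 − 0.89(5438) = 4910.82 − 4839.82 = 71

a = 71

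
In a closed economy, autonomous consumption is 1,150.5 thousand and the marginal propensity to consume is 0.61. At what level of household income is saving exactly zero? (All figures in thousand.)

Y = 2950

At break-even, C = Y: 1150.5 + 0.61Y = Y
0.39Y = 1150.5, so Y = 1150.5/0.39 = 2950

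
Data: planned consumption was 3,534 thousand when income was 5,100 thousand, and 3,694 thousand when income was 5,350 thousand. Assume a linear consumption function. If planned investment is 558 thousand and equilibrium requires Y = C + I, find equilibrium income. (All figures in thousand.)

Y = 2300

MPC = (3694 − 3534)/(5350 − 5100) = 160/250 = 0.64
a = 3534 − 0.64(5100) = 270
Equilibrium: Y = 270 + 0.64Y + 558
0.36Y = 828, so Y = 828/0.36 = 2300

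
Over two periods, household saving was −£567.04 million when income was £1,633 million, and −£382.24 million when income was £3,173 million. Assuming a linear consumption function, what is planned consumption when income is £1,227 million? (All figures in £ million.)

MPS = ΔS/ΔY = (-382.24 − (-567.04))/(3173 − 1633) = 184.8/1540 = 0.12
MPC = 1 − MPS = 0.88
Autonomous saving = -567.04 − 0.12(1633) = -763, so a = 763
C = 763 + 0.88(1227) = 763 + 1079.76 = 1842.76

C = 1842.76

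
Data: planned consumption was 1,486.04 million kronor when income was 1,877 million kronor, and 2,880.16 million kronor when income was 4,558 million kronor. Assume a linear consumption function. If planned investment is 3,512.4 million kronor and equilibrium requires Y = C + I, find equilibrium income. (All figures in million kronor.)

Y = 8380

MPC = (2880.16 − 1486.04)/(4558 − 1877) = 1394.12/2681 = 0.52
a = 1486.04 − 0.52(1877) = 510
Equilibrium: Y = 510 + 0.52Y + 3512.4
0.48Y = 4022.4, so Y = 4022.4/0.48 = 8380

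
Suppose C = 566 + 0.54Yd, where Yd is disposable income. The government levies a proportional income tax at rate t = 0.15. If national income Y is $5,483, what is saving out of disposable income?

Yd = (1 − 0.15)(5483) = 0.85(5483) = 4660.55
C = 566 + 0.54(4660.55) = 566 + 2516.697 = 3082.697
S = Yd − C = 4660.55 − 3082.697 = 1577.853

S = 1577.853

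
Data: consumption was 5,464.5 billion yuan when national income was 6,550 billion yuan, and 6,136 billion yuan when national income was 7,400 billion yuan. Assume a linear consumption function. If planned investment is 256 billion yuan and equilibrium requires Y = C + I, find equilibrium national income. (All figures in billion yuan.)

Y = 2600

MPC = (6136 − 5464.5)/(7400 − 6550) = 671.5/850 = 0.79
a = 5464.5 − 0.79(6550) = 290
Equilibrium: Y = 290 + 0.79Y + 256
0.21Y = 546, so Y = 546/0.21 = 2600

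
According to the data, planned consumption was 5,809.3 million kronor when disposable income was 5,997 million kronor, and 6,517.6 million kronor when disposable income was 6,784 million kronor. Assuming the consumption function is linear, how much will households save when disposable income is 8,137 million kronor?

MPC = (6517.6 − 5809.3)/(6784 − 5997) = 708.3/787 = 0.9
a = 5809.3 − 0.9(5997) = 5809.3 − 5397.3 = 412
C = 412 + 0.9(8137) = 7735.3
S = 8137 − 7735.3 = 401.7

S = 401.7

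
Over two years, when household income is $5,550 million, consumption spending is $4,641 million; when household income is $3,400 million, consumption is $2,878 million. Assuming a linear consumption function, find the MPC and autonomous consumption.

MPC = 0.82; a = 90

MPC = ΔC/ΔY = (4641 − 2878)/(5550 − 3400) = 1763/2150 = 0.82
a = C − MPC·Y = 2878 − 0.82(3400) = 2878 − 2788 = 90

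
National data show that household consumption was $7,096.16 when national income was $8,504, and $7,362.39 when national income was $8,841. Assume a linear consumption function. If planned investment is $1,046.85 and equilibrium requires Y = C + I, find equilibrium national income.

MPC = (7362.39 − 7096.16)/(8841 − 8504) = 266.23/337 = 0.79
a = 7096.16 − 0.79(8504) = 378
Equilibrium: Y = 378 + 0.79Y + 1046.85
0.21Y = 1424.85, so Y = 1424.85/0.21 = 6785

Y = 6785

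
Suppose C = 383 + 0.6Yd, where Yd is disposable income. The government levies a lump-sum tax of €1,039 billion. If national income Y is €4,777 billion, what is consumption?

Yd = Y − T = 4777 − 1039 = 3738
C = 383 + 0.6(3738) = 383 + 2242.8 = 2625.8

C = 2625.8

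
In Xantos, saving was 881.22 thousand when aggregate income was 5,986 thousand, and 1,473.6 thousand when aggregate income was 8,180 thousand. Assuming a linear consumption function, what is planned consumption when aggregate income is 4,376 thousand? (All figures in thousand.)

MPS = ΔS/ΔY = (1473.6 − 881.22)/(8180 − 5986) = 592.38/2194 = 0.27
MPC = 1 − MPS = 0.73
Autonomous saving = 881.22 − 0.27(5986) = -735, so a = 735
C = 735 + 0.73(4376) = 735 + 3194.48 = 3929.48

C = 3929.48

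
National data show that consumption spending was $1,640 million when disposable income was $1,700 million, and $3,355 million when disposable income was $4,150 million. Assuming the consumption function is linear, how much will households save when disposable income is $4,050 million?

S = 765

MPC = (3355 − 1640)/(4150 − 1700) = 1715/2450 = 0.7
a = 1640 − 0.7(1700) = 1640 − 1190 = 450
C = 450 + 0.7(4050) = 3285
S = 4050 − 3285 = 765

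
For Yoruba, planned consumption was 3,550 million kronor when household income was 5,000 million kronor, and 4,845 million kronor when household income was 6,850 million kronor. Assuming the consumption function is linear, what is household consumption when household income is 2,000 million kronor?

MPC = (4845 − 3550)/(6850 − 5000) = 1295/1850 = 0.7
a = 3550 − 0.7(5000) = 3550 − 3500 = 50
C = 50 + 0.7(2000) = 50 + 1400 = 1450

C = 1450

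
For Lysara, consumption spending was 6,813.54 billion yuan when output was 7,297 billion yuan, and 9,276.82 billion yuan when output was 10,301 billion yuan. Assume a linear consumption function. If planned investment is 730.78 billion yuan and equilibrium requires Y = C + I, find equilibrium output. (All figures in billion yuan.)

Y = 8671

MPC = (9276.82 − 6813.54)/(10301 − 7297) = 2463.28/3004 = 0.82
a = 6813.54 − 0.82(7297) = 830
Equilibrium: Y = 830 + 0.82Y + 730.78
0.18Y = 1560.78, so Y = 1560.78/0.18 = 8671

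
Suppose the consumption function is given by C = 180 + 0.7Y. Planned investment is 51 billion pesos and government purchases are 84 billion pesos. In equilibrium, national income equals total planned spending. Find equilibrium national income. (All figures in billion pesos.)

Y = C + I + G = 180 + 0.7Y + 51 + 84
Y − 0.7Y = 315
0.3Y = 315, so Y = 315/0.3 = 1050

Y = 1050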